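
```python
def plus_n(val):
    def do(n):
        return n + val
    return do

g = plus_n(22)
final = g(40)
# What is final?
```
62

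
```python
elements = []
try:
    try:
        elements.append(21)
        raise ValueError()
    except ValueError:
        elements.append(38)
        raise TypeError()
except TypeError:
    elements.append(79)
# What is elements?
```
[21, 38, 79]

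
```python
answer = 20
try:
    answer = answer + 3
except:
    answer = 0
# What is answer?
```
23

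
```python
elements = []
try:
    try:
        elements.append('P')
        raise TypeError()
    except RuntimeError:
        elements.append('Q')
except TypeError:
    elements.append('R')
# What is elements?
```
['P', 'R']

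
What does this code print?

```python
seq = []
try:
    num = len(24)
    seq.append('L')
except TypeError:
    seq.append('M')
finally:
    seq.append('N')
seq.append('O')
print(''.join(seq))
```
MNO

finally always runs, even after exception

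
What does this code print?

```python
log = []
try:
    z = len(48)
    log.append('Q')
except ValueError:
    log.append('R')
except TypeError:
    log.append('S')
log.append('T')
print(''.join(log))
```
ST

TypeError is caught by its specific handler, not ValueError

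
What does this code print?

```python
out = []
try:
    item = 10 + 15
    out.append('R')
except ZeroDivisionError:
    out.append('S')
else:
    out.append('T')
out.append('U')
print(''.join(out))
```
RTU

else block runs when no exception occurs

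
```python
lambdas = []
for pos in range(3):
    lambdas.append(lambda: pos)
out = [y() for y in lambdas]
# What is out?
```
[2, 2, 2]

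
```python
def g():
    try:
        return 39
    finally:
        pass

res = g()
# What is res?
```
39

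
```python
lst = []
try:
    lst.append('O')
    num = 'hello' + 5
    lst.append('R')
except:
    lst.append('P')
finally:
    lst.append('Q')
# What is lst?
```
['O', 'P', 'Q']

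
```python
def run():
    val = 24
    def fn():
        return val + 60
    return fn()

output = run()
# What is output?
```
84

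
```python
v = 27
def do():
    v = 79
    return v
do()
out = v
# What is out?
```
27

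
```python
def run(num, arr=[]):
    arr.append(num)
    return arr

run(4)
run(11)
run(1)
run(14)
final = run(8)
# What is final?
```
[4, 11, 1, 14, 8]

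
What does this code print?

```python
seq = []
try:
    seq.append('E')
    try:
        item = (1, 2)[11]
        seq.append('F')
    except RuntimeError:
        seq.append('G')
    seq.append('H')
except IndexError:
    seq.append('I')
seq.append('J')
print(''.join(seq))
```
EIJ

Inner handler doesn't match, propagates to outer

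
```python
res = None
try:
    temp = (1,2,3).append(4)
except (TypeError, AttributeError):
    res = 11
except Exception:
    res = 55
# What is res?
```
11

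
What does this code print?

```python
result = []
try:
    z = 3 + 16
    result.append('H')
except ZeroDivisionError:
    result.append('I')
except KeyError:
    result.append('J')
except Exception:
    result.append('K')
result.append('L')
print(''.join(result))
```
HL

No exception, try block completes normally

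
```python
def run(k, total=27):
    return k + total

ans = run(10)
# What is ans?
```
37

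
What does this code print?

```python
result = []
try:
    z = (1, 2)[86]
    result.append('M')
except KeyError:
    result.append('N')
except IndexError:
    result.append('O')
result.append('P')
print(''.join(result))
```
OP

IndexError is caught by its specific handler, not KeyError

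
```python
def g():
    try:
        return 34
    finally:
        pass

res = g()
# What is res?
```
34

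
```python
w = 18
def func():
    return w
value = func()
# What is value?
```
18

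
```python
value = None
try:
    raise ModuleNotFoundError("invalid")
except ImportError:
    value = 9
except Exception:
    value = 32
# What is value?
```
9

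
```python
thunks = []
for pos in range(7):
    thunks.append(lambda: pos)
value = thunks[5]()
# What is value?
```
6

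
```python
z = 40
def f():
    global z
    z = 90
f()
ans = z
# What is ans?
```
90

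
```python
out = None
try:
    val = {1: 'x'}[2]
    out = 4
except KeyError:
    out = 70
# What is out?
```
70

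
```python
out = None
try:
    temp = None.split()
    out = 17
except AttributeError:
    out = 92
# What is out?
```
92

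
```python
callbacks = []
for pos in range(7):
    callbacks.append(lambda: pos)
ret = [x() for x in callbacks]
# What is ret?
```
[6, 6, 6, 6, 6, 6, 6]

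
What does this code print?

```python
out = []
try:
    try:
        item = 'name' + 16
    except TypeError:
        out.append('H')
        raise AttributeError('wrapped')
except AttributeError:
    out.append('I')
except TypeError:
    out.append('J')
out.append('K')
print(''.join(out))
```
HIK

AttributeError raised and caught, original TypeError not re-raised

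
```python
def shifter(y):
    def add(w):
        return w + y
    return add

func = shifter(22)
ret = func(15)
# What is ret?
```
37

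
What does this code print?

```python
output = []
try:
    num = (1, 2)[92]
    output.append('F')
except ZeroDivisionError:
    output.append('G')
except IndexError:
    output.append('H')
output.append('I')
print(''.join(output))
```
HI

IndexError is caught by its specific handler, not ZeroDivisionError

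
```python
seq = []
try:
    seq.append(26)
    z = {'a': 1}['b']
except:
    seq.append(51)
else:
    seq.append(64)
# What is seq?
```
[26, 51]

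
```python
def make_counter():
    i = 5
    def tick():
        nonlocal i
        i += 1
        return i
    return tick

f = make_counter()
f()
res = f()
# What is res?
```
7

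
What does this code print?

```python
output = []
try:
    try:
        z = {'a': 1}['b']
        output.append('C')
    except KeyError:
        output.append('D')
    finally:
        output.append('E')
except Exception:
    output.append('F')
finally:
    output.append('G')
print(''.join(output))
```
DEG

Both finally blocks run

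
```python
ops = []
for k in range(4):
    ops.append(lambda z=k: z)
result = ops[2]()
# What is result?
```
2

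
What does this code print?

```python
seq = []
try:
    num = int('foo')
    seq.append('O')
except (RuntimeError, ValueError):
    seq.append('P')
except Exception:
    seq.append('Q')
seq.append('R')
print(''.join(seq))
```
PR

ValueError matches tuple containing it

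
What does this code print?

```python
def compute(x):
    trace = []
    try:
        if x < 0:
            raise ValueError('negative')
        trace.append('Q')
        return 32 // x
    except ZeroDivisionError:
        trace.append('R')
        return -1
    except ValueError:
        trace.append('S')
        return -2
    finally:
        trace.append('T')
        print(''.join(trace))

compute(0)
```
QRT

x=0 causes ZeroDivisionError, caught, finally prints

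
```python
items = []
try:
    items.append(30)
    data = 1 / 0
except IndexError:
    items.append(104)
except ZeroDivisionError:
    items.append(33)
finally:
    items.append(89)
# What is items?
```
[30, 33, 89]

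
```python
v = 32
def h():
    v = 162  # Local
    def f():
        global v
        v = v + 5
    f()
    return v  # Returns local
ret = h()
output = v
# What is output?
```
37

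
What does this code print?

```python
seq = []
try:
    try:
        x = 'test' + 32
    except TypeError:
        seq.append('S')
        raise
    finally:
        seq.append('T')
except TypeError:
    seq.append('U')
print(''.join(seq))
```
STU

finally runs before re-raised exception propagates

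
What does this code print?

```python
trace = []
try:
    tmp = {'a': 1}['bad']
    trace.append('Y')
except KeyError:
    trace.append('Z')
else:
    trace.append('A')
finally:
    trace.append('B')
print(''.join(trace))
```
ZB

Exception: except runs, else skipped, finally runs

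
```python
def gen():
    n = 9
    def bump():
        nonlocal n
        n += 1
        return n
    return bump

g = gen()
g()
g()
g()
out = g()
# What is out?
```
13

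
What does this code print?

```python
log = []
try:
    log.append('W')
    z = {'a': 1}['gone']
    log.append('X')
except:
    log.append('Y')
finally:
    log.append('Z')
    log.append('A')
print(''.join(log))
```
WYZA

Code before exception runs, then except, then all of finally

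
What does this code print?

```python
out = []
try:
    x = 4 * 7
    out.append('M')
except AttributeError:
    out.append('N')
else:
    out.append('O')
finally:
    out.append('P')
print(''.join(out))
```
MOP

else runs before finally when no exception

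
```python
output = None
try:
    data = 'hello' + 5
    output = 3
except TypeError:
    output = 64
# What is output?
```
64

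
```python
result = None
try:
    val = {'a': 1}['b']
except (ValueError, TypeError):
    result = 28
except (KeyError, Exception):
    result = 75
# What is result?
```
75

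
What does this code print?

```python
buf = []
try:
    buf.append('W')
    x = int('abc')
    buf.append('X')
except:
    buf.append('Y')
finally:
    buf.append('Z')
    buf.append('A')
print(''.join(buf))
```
WYZA

Code before exception runs, then except, then all of finally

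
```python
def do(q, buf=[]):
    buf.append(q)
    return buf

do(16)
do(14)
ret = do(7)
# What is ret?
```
[16, 14, 7]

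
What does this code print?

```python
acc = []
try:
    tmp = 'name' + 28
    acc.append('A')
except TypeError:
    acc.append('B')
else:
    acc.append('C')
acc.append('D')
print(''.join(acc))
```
BD

else block skipped when exception is caught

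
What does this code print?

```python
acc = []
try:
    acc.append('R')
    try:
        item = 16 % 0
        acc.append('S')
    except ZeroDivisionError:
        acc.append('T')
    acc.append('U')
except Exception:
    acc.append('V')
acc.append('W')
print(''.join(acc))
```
RTUW

Inner exception caught by inner handler, outer continues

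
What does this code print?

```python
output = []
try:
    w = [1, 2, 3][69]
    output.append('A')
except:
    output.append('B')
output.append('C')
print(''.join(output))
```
BC

Exception raised in try, caught by bare except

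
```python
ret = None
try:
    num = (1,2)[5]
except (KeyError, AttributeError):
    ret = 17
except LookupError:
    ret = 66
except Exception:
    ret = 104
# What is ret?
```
66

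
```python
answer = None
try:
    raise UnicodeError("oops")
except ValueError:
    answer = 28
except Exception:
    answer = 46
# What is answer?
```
28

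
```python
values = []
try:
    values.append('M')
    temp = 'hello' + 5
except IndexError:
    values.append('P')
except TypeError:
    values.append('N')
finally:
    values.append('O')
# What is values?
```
['M', 'N', 'O']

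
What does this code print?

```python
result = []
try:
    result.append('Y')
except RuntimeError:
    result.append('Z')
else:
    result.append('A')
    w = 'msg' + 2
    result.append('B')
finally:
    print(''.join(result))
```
YA

Try succeeds, else appends 'A', TypeError in else is uncaught, finally prints before exception propagates ('B' never appended)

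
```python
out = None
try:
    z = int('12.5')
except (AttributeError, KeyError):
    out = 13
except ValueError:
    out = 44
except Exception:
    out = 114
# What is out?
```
44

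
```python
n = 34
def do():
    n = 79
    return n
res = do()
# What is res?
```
79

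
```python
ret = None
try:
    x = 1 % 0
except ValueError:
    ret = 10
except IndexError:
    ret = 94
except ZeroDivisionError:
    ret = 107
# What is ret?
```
107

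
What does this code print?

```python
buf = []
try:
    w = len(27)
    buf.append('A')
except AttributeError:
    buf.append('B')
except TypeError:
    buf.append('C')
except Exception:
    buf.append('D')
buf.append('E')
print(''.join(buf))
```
CE

TypeError matches before generic Exception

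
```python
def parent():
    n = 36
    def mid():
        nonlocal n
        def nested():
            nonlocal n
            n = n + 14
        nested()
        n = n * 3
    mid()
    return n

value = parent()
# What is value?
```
150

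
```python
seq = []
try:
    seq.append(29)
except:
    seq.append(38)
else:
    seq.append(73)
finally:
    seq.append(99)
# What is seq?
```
[29, 73, 99]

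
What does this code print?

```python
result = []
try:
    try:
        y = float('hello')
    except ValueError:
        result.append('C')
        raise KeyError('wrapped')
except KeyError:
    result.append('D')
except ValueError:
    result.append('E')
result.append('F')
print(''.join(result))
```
CDF

KeyError raised and caught, original ValueError not re-raised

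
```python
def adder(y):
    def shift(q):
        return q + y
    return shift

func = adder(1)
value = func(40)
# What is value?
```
41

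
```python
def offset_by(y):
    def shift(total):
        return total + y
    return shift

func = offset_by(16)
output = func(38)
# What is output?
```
54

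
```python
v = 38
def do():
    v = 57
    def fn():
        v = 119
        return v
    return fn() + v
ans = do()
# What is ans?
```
176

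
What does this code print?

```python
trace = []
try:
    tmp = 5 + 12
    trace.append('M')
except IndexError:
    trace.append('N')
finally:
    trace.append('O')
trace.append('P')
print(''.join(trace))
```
MOP

finally runs after normal execution too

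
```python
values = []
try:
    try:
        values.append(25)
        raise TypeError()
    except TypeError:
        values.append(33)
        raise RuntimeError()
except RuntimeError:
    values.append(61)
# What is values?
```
[25, 33, 61]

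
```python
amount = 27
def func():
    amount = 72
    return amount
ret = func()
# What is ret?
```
72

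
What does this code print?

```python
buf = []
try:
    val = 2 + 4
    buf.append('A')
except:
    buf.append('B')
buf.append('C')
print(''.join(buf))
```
AC

No exception, try block completes normally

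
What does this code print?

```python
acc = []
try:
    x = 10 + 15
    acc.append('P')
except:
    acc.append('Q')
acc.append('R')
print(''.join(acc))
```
PR

No exception, try block completes normally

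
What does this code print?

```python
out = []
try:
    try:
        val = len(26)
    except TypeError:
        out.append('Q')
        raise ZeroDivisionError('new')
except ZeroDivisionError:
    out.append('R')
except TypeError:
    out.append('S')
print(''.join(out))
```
QR

New ZeroDivisionError raised, caught by outer ZeroDivisionError handler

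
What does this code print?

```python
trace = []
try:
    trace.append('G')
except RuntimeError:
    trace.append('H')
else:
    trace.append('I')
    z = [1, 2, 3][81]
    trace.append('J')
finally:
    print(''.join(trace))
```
GI

Try succeeds, else appends 'I', IndexError in else is uncaught, finally prints before exception propagates ('J' never appended)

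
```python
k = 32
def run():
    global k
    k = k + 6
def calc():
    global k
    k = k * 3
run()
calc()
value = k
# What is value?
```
114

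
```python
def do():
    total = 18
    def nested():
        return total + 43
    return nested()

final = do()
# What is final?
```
61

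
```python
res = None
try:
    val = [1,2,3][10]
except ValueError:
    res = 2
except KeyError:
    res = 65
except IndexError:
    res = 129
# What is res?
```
129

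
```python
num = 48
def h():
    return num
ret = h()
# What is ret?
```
48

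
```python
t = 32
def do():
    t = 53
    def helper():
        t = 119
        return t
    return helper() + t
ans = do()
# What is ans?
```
172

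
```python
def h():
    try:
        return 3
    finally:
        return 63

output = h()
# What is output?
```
63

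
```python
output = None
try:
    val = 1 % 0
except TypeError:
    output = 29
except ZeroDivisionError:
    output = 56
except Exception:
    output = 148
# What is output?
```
56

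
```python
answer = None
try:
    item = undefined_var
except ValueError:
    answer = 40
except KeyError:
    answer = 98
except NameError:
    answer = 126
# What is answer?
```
126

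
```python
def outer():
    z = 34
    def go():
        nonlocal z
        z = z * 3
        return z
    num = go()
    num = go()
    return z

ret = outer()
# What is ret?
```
306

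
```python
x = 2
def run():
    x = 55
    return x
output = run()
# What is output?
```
55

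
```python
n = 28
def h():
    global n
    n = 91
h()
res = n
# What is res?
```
91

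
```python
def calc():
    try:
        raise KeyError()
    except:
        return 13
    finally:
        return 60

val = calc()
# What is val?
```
60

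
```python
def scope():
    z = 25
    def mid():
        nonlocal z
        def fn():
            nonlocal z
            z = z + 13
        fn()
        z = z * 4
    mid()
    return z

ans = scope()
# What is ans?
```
152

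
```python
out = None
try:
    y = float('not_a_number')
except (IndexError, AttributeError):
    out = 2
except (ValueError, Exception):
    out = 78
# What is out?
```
78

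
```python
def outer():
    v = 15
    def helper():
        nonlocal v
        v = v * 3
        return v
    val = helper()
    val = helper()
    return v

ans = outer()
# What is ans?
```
135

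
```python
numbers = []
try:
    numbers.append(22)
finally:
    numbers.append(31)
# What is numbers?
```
[22, 31]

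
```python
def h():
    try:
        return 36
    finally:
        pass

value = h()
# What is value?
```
36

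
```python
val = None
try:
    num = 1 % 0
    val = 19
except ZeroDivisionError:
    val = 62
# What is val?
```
62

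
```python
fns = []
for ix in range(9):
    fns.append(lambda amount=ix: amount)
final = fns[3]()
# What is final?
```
3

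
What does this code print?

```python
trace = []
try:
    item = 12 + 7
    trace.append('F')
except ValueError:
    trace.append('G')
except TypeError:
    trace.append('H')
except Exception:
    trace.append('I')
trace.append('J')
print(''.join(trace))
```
FJ

No exception, try block completes normally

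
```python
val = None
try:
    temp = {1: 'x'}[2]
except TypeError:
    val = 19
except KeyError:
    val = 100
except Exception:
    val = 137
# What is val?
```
100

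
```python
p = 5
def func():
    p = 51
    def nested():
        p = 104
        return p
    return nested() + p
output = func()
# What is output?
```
155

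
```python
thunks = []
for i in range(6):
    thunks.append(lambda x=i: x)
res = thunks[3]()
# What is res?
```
3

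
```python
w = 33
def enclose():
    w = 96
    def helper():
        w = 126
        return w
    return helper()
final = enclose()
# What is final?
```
126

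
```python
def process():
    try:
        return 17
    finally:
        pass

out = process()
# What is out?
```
17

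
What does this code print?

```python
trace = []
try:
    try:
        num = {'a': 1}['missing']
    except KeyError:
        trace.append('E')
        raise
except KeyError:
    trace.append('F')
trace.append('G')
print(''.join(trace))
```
EFG

raise without argument re-raises current exception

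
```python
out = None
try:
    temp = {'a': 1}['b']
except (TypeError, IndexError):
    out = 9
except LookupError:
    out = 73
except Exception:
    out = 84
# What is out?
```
73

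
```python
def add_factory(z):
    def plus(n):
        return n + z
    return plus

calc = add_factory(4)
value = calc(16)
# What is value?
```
20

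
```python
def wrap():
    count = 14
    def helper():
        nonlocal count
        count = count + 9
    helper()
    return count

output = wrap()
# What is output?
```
23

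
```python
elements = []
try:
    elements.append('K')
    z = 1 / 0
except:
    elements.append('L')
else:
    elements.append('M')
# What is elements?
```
['K', 'L']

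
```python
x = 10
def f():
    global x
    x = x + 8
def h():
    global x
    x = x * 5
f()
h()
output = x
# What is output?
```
90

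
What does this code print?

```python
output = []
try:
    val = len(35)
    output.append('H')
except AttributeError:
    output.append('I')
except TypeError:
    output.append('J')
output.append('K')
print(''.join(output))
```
JK

TypeError is caught by its specific handler, not AttributeError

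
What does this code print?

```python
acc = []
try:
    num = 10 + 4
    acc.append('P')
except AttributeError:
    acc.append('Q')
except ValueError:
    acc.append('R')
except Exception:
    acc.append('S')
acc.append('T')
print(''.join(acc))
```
PT

No exception, try block completes normally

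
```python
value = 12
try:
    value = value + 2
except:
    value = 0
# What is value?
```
14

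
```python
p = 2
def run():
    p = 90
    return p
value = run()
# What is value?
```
90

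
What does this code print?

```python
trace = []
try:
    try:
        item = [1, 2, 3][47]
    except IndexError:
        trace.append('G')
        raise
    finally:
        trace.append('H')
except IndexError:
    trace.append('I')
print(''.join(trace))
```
GHI

finally runs before re-raised exception propagates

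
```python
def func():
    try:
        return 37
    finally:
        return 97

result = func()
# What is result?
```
97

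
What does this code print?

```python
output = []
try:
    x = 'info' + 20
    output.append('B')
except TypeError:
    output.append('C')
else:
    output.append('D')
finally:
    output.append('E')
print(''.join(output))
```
CE

Exception: except runs, else skipped, finally runs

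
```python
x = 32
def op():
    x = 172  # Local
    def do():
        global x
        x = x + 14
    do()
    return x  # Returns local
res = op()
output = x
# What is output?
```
46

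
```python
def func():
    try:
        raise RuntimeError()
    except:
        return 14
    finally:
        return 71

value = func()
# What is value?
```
71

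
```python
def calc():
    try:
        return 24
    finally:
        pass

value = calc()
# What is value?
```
24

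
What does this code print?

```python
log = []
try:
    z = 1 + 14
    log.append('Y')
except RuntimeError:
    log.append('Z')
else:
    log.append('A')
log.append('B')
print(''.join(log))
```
YAB

else block runs when no exception occurs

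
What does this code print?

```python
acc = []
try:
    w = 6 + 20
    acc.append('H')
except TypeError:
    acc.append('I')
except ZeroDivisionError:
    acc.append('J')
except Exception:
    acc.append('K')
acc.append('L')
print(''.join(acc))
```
HL

No exception, try block completes normally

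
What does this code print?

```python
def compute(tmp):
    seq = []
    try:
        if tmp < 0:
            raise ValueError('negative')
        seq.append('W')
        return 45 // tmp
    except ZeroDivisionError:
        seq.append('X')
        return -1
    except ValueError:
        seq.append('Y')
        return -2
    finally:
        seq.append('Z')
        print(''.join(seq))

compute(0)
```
WXZ

tmp=0 causes ZeroDivisionError, caught, finally prints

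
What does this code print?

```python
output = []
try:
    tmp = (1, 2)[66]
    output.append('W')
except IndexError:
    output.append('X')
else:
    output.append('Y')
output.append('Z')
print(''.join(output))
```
XZ

else block skipped when exception is caught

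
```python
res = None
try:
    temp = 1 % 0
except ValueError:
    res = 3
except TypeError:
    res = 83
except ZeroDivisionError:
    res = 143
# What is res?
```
143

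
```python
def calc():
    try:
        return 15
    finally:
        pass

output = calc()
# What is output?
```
15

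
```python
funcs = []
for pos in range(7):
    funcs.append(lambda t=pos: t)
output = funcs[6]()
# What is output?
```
6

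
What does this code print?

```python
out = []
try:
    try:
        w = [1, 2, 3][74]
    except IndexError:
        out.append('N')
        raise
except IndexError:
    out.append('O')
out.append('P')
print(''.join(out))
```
NOP

raise without argument re-raises current exception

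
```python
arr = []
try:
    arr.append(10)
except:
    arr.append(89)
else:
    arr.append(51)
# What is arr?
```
[10, 51]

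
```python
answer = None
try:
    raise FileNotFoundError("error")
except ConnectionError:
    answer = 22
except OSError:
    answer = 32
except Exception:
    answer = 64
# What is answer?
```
32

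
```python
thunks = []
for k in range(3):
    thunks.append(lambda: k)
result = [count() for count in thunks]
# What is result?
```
[2, 2, 2]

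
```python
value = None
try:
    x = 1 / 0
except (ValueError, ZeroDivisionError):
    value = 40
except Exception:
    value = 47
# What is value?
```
40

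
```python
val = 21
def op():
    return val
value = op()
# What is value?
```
21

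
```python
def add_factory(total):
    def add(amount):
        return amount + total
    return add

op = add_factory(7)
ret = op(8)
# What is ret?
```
15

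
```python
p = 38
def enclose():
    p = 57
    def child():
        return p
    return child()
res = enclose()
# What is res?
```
57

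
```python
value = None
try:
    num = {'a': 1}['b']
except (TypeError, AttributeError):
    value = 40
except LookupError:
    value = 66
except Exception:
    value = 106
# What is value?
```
66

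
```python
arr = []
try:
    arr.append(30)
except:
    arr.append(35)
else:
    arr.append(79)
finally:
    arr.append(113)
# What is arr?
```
[30, 79, 113]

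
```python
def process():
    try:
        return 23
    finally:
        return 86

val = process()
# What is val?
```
86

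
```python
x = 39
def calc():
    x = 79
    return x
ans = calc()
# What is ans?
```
79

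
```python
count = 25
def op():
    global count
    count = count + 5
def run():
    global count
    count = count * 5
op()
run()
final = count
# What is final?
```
150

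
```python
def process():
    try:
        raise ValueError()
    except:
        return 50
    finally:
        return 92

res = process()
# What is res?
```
92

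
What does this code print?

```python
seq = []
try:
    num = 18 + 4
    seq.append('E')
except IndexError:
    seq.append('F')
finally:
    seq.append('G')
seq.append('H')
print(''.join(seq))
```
EGH

finally runs after normal execution too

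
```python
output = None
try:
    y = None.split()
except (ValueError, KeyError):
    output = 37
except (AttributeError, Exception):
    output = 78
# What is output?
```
78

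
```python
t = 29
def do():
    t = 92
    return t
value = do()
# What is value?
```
92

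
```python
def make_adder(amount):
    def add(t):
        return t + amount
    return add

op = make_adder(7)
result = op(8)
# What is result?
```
15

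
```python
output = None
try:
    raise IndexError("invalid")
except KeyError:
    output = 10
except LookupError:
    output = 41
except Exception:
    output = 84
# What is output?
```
41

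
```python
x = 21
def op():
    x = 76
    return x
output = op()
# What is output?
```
76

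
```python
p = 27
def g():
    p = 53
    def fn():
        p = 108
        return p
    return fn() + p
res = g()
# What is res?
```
161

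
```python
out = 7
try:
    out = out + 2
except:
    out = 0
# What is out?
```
9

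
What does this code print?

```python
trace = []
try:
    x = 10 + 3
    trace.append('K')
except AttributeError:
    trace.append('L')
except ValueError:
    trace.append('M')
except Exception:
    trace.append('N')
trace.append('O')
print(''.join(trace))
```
KO

No exception, try block completes normally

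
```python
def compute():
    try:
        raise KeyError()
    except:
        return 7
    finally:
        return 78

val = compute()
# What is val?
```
78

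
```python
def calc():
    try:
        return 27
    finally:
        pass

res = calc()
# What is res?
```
27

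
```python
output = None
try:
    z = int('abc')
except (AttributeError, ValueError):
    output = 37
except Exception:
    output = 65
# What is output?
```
37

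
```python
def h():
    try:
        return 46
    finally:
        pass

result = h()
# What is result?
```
46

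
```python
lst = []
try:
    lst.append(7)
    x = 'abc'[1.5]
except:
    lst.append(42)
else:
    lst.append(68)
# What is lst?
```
[7, 42]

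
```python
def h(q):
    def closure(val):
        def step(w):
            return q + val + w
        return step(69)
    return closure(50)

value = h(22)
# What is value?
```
141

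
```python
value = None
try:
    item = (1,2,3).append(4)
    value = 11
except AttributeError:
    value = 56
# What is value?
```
56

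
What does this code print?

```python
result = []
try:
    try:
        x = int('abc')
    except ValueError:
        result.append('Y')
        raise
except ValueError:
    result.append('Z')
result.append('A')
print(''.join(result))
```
YZA

raise without argument re-raises current exception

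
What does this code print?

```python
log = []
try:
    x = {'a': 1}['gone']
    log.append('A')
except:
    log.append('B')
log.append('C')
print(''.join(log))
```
BC

Exception raised in try, caught by bare except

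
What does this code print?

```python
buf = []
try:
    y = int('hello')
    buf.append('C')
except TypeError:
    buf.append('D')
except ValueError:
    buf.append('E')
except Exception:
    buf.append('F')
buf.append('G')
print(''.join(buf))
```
EG

ValueError matches before generic Exception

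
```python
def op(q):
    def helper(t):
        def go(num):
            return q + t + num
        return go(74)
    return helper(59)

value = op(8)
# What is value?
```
141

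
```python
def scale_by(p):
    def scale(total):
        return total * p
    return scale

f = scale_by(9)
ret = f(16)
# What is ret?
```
144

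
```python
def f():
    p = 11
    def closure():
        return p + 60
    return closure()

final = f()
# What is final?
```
71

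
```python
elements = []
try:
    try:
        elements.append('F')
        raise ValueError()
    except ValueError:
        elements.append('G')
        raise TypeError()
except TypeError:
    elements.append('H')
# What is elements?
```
['F', 'G', 'H']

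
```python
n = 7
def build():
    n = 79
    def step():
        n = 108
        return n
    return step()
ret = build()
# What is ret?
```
108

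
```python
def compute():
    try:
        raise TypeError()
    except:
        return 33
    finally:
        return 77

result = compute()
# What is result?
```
77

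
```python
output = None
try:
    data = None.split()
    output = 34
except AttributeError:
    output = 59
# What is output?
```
59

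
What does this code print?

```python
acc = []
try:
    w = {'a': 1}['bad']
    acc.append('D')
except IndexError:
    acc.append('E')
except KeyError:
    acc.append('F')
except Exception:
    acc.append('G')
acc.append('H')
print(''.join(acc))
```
FH

KeyError matches before generic Exception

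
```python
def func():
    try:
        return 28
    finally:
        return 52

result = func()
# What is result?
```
52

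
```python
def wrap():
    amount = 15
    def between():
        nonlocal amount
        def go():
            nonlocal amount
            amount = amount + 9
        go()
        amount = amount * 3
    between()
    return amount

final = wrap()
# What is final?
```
72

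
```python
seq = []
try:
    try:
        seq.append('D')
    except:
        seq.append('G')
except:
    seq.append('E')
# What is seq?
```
['D']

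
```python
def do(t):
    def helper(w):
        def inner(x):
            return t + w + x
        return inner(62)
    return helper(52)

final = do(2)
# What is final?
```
116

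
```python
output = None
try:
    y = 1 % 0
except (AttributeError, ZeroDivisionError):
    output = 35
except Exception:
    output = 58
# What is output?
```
35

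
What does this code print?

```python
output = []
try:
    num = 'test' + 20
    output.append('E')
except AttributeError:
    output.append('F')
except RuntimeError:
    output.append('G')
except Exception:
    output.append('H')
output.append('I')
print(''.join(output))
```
HI

TypeError not specifically caught, falls to Exception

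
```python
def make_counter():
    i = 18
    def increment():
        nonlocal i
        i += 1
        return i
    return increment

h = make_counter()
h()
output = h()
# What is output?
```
20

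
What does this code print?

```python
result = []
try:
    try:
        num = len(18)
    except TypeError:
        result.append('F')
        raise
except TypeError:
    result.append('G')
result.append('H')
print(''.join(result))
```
FGH

raise without argument re-raises current exception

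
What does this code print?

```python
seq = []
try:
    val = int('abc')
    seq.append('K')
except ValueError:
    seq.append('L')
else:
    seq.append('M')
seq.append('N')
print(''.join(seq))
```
LN

else block skipped when exception is caught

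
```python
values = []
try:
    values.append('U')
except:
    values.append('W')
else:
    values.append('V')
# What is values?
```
['U', 'V']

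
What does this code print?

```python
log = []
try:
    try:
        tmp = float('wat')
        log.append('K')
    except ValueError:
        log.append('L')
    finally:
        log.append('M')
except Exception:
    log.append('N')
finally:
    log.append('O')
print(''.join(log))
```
LMO

Both finally blocks run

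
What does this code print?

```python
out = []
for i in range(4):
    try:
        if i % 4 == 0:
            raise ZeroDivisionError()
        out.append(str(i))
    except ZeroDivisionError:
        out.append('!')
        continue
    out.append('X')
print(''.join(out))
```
!1X2X3X

continue in except skips rest of loop body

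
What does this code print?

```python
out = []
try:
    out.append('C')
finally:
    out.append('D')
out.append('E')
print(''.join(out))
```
CDE

try/finally without except, no exception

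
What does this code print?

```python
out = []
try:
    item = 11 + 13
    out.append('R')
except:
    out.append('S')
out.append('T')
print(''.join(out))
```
RT

No exception, try block completes normally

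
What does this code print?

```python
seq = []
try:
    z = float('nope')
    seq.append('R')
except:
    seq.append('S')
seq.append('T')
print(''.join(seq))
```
ST

Exception raised in try, caught by bare except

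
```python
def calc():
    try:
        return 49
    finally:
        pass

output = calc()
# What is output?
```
49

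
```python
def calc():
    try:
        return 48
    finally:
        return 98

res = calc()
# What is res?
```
98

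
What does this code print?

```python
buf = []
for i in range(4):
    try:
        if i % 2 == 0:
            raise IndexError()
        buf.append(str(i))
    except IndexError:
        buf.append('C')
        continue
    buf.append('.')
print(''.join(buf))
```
C1.C3.

continue in except skips rest of loop body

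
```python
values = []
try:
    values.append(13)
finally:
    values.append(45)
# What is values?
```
[13, 45]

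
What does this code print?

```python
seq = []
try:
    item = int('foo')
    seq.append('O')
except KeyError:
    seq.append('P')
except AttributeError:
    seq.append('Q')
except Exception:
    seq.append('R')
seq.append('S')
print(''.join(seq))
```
RS

ValueError not specifically caught, falls to Exception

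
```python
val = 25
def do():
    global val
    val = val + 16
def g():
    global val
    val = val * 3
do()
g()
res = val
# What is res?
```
123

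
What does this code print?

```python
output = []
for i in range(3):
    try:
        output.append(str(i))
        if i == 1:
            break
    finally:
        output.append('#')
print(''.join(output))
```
0#1#

finally runs even when breaking out of loop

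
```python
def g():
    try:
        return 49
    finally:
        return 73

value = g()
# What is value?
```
73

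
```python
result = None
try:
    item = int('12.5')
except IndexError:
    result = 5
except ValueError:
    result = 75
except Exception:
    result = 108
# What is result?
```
75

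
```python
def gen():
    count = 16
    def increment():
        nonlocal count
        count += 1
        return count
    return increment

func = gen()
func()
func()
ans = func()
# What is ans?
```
19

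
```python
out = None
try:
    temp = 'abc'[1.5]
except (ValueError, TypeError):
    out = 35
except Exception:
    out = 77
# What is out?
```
35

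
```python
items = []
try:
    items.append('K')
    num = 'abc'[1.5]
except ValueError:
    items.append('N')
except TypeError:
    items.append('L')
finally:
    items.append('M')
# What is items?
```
['K', 'L', 'M']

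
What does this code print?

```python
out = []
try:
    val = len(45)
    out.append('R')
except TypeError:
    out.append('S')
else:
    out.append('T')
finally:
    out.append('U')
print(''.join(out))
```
SU

Exception: except runs, else skipped, finally runs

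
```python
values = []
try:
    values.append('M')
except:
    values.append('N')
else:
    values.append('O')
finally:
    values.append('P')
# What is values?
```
['M', 'O', 'P']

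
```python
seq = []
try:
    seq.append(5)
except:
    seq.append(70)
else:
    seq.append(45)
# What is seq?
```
[5, 45]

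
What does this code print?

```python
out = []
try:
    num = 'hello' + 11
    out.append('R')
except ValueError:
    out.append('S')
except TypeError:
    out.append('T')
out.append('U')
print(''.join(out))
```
TU

TypeError is caught by its specific handler, not ValueError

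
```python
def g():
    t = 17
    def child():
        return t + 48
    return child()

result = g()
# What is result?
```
65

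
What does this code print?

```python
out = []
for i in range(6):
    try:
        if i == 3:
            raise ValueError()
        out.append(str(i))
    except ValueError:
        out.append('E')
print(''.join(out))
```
012E45

Exception on i=3 caught, loop continues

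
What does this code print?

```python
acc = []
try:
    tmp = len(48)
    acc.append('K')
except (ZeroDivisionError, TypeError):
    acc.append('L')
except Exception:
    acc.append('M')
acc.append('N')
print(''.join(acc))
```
LN

TypeError matches tuple containing it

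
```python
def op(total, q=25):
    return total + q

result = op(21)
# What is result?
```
46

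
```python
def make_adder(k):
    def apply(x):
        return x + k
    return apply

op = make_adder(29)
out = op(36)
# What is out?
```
65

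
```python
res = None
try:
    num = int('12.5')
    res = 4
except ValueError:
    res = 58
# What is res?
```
58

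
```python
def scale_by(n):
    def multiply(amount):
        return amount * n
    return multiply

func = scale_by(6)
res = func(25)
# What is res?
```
150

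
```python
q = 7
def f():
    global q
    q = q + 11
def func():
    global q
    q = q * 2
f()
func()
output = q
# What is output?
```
36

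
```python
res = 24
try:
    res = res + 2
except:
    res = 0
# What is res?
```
26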